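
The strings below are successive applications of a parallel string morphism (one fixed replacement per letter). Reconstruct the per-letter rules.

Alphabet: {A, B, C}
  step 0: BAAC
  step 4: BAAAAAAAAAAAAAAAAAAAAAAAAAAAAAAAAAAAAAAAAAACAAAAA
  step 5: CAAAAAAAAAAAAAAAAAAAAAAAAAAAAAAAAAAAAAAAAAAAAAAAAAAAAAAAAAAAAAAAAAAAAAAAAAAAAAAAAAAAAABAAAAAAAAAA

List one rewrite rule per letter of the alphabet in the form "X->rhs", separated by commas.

A->AA, B->CA, C->B

  step 4 ⇒ step 5: BAAAAAAAAAAAAAAAAAAAAAAAAAAAAAAAAAAAAAAAAAACAAAAA ⇒ CA·AA·AA·AA·AA·AA·AA·AA·AA·AA·AA·AA·AA·AA·AA·AA·AA·AA·AA·AA·AA·AA·AA·AA·AA·AA·AA·AA·AA·AA·AA·AA·AA·AA·AA·AA·AA·AA·AA·AA·AA·AA·AA·B·AA·AA·AA·AA·AA
    A ↦ AA
    B ↦ CA
    C ↦ B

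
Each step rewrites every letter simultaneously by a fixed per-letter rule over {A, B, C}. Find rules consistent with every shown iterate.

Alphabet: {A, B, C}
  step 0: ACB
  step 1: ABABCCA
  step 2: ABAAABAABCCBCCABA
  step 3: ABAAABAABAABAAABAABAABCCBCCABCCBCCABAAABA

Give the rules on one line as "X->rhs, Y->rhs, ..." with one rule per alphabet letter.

  step 2 ⇒ step 3: ABAAABAABCCBCCABA ⇒ ABA·A·ABA·ABA·ABA·A·ABA·ABA·A·BCC·BCC·A·BCC·BCC·ABA·A·ABA
    A ↦ ABA
    B ↦ A
    C ↦ BCC

A->ABA, B->A, C->BCC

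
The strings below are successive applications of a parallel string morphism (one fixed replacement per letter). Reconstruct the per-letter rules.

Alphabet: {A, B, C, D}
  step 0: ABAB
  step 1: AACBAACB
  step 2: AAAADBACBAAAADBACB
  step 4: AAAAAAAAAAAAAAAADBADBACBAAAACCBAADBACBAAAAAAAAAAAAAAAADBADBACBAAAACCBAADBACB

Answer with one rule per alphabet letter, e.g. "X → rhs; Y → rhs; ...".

A->AA, B->CB, C->DBA, D->C

  step 1 ⇒ step 2: AACBAACB ⇒ AA·AA·DBA·CB·AA·AA·DBA·CB
    A ↦ AA
    B ↦ CB
    C ↦ DBA
    D ↦ C  (constrained at step 2)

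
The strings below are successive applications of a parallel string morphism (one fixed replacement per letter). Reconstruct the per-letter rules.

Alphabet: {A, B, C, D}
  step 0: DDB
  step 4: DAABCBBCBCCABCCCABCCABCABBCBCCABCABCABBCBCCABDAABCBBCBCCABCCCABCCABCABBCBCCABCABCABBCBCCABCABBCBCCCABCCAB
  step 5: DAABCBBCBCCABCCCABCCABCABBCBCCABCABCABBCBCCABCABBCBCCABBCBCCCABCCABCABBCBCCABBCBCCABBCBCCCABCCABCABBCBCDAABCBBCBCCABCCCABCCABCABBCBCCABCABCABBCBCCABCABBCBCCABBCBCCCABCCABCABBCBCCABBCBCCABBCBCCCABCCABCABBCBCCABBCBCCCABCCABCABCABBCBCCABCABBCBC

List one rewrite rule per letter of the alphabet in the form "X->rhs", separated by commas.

A->BCB, B->C, C->CAB, D->DAA

  step 4 ⇒ step 5: DAABCBBCBCCABCCCABCCABCABBCBCCABCABCABBCBCCABDAABCBBCBCCABCCCABCCABCABBCBCCABCABCABBCBCCABCABBCBCCCABCCAB ⇒ DAA·BCB·BCB·C·CAB·C·C·CAB·C·CAB·CAB·BCB·C·CAB·CAB·CAB·BCB·C·CAB·CAB·BCB·C·CAB·BCB·C·C·CAB·C·CAB·CAB·BCB·C·CAB·BCB·C·CAB·BCB·C·C·CAB·C·CAB·CAB·BCB·C·DAA·BCB·BCB·C·CAB·C·C·CAB·C·CAB·CAB·BCB·C·CAB·CAB·CAB·BCB·C·CAB·CAB·BCB·C·CAB·BCB·C·C·CAB·C·CAB·CAB·BCB·C·CAB·BCB·C·CAB·BCB·C·C·CAB·C·CAB·CAB·BCB·C·CAB·BCB·C·C·CAB·C·CAB·CAB·CAB·BCB·C·CAB·CAB·BCB·C
    A ↦ BCB
    B ↦ C
    C ↦ CAB
    D ↦ DAA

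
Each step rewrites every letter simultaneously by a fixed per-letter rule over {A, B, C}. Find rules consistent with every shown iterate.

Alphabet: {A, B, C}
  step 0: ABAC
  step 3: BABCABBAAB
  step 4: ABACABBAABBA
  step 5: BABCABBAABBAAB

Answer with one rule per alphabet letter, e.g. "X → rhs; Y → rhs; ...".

  step 4 ⇒ step 5: ABACABBAABBA ⇒ B·A·B·CAB·B·A·A·B·B·A·A·B
    A ↦ B
    B ↦ A
    C ↦ CAB

A->B, B->A, C->CAB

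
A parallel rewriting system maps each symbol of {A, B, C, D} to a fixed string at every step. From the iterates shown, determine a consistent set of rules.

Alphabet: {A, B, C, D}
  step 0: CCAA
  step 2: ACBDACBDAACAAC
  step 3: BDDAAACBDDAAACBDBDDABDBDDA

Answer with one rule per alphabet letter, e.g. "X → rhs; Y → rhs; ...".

A->BD, B->A, C->DA, D->AC

  step 2 ⇒ step 3: ACBDACBDAACAAC ⇒ BD·DA·A·AC·BD·DA·A·AC·BD·BD·DA·BD·BD·DA
    A ↦ BD
    B ↦ A
    C ↦ DA
    D ↦ AC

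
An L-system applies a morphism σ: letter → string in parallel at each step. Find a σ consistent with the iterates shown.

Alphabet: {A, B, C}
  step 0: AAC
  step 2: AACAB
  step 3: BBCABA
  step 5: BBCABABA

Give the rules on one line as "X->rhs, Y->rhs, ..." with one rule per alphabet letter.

A->B, B->A, C->CA

  step 2 ⇒ step 3: AACAB ⇒ B·B·CA·B·A
    A ↦ B
    B ↦ A
    C ↦ CA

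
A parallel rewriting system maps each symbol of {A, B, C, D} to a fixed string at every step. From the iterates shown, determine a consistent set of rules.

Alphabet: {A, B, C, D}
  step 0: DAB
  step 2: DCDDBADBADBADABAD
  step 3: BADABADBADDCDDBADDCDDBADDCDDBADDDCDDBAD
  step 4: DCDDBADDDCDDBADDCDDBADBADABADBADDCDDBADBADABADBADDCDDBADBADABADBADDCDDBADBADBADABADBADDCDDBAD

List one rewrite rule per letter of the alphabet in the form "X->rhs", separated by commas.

A->D, B->DCD, C->A, D->BAD

  step 3 ⇒ step 4: BADABADBADDCDDBADDCDDBADDCDDBADDDCDDBAD ⇒ DCD·D·BAD·D·DCD·D·BAD·DCD·D·BAD·BAD·A·BAD·BAD·DCD·D·BAD·BAD·A·BAD·BAD·DCD·D·BAD·BAD·A·BAD·BAD·DCD·D·BAD·BAD·BAD·A·BAD·BAD·DCD·D·BAD
    A ↦ D
    B ↦ DCD
    C ↦ A
    D ↦ BAD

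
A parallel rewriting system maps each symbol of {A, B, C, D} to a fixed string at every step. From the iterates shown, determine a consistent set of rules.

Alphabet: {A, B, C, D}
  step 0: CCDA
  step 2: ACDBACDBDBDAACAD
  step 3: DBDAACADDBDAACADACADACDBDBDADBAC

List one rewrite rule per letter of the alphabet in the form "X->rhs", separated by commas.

A->DB, B->AD, C->DA, D->AC

  step 2 ⇒ step 3: ACDBACDBDBDAACAD ⇒ DB·DA·AC·AD·DB·DA·AC·AD·AC·AD·AC·DB·DB·DA·DB·AC
    A ↦ DB
    B ↦ AD
    C ↦ DA
    D ↦ AC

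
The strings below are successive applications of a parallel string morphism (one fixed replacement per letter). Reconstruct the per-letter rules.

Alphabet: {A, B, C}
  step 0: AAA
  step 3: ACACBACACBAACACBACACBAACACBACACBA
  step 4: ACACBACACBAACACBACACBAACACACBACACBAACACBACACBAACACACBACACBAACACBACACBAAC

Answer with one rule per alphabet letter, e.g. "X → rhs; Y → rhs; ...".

A->AC, B->A, C->ACB

  step 3 ⇒ step 4: ACACBACACBAACACBACACBAACACBACACBA ⇒ AC·ACB·AC·ACB·A·AC·ACB·AC·ACB·A·AC·AC·ACB·AC·ACB·A·AC·ACB·AC·ACB·A·AC·AC·ACB·AC·ACB·A·AC·ACB·AC·ACB·A·AC
    A ↦ AC
    B ↦ A
    C ↦ ACB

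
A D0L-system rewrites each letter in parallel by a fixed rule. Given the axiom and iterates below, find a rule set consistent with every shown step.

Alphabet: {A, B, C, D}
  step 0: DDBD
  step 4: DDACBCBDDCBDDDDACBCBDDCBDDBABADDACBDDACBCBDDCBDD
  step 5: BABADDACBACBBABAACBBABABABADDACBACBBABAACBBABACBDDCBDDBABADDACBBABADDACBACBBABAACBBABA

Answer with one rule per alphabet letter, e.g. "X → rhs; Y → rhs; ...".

A->DD, B->CB, C->A, D->BA

  step 4 ⇒ step 5: DDACBCBDDCBDDDDACBCBDDCBDDBABADDACBDDACBCBDDCBDD ⇒ BA·BA·DD·A·CB·A·CB·BA·BA·A·CB·BA·BA·BA·BA·DD·A·CB·A·CB·BA·BA·A·CB·BA·BA·CB·DD·CB·DD·BA·BA·DD·A·CB·BA·BA·DD·A·CB·A·CB·BA·BA·A·CB·BA·BA
    A ↦ DD
    B ↦ CB
    C ↦ A
    D ↦ BA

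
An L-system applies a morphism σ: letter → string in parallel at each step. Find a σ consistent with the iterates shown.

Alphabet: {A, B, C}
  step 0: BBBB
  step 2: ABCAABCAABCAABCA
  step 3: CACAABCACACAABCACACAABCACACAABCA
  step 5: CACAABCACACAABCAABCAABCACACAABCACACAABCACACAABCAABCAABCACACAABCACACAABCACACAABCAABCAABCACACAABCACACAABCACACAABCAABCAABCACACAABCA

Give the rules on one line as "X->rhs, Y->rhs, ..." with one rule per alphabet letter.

A->CA, B->CA, C->AB

  step 2 ⇒ step 3: ABCAABCAABCAABCA ⇒ CA·CA·AB·CA·CA·CA·AB·CA·CA·CA·AB·CA·CA·CA·AB·CA
    A ↦ CA
    B ↦ CA
    C ↦ AB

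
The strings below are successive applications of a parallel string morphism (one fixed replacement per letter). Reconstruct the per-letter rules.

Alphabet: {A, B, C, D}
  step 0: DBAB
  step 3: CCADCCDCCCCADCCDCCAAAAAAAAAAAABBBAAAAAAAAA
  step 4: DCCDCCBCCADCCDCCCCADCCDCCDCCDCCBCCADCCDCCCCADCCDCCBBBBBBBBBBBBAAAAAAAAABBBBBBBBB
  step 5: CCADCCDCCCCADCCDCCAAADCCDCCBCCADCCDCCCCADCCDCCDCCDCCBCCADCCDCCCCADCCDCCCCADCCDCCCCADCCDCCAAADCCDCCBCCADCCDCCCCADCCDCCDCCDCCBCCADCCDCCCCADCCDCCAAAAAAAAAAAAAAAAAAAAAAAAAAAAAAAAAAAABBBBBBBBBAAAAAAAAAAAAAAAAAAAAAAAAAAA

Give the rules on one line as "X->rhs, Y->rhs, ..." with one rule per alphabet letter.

A->B, B->AAA, C->DCC, D->CCA

  step 4 ⇒ step 5: DCCDCCBCCADCCDCCCCADCCDCCDCCDCCBCCADCCDCCCCADCCDCCBBBBBBBBBBBBAAAAAAAAABBBBBBBBB ⇒ CCA·DCC·DCC·CCA·DCC·DCC·AAA·DCC·DCC·B·CCA·DCC·DCC·CCA·DCC·DCC·DCC·DCC·B·CCA·DCC·DCC·CCA·DCC·DCC·CCA·DCC·DCC·CCA·DCC·DCC·AAA·DCC·DCC·B·CCA·DCC·DCC·CCA·DCC·DCC·DCC·DCC·B·CCA·DCC·DCC·CCA·DCC·DCC·AAA·AAA·AAA·AAA·AAA·AAA·AAA·AAA·AAA·AAA·AAA·AAA·B·B·B·B·B·B·B·B·B·AAA·AAA·AAA·AAA·AAA·AAA·AAA·AAA·AAA
    A ↦ B
    B ↦ AAA
    C ↦ DCC
    D ↦ CCA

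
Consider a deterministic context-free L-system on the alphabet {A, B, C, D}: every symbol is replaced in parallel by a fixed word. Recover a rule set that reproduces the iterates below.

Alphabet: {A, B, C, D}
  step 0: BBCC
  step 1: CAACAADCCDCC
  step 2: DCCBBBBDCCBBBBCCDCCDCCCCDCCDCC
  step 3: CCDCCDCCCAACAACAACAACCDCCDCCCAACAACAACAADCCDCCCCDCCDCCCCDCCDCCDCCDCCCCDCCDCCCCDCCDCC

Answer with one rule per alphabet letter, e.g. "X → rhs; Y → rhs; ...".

A->BB, B->CAA, C->DCC, D->CC

  step 2 ⇒ step 3: DCCBBBBDCCBBBBCCDCCDCCCCDCCDCC ⇒ CC·DCC·DCC·CAA·CAA·CAA·CAA·CC·DCC·DCC·CAA·CAA·CAA·CAA·DCC·DCC·CC·DCC·DCC·CC·DCC·DCC·DCC·DCC·CC·DCC·DCC·CC·DCC·DCC
    B ↦ CAA
    C ↦ DCC
    D ↦ CC
  step 1 ⇒ step 2: CAACAADCCDCC ⇒ DCC·BB·BB·DCC·BB·BB·CC·DCC·DCC·CC·DCC·DCC
    A ↦ BB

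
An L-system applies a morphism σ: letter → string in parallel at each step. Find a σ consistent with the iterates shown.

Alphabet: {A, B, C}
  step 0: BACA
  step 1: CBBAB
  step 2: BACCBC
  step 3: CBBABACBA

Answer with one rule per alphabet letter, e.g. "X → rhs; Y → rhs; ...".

  step 2 ⇒ step 3: BACCBC ⇒ C·B·BA·BA·C·BA
    A ↦ B
    B ↦ C
    C ↦ BA

A->B, B->C, C->BA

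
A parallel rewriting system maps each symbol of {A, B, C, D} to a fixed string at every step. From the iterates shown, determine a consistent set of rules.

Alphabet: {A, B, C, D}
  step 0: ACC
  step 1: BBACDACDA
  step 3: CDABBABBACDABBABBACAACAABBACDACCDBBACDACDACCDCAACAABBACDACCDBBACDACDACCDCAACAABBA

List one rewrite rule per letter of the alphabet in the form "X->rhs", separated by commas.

A->BBA, B->CAA, C->CDA, D->CCD

  step 0 ⇒ step 1: ACC ⇒ BBA·CDA·CDA
    A ↦ BBA
    C ↦ CDA
    B ↦ CAA  (constrained at step 1)
    D ↦ CCD  (constrained at step 1)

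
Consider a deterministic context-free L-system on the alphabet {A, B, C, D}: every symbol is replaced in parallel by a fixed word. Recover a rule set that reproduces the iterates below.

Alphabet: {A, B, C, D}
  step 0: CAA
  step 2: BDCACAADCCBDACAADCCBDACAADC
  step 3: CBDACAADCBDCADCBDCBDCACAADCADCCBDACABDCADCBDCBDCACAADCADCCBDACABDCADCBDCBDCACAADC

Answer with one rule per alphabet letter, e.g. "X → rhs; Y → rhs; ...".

  step 2 ⇒ step 3: BDCACAADCCBDACAADCCBDACAADC ⇒ CBD·ACA·ADC·BDC·ADC·BDC·BDC·ACA·ADC·ADC·CBD·ACA·BDC·ADC·BDC·BDC·ACA·ADC·ADC·CBD·ACA·BDC·ADC·BDC·BDC·ACA·ADC
    A ↦ BDC
    B ↦ CBD
    C ↦ ADC
    D ↦ ACA

A->BDC, B->CBD, C->ADC, D->ACA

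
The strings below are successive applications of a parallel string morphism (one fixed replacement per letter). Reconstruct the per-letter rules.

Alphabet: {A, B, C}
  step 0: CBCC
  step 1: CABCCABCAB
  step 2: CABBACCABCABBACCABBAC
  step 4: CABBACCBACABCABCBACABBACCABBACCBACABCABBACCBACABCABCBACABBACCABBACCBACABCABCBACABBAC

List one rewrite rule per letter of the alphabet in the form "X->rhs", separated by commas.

  step 1 ⇒ step 2: CABCCABCAB ⇒ CAB·BA·C·CAB·CAB·BA·C·CAB·BA·C
    A ↦ BA
    B ↦ C
    C ↦ CAB

A->BA, B->C, C->CAB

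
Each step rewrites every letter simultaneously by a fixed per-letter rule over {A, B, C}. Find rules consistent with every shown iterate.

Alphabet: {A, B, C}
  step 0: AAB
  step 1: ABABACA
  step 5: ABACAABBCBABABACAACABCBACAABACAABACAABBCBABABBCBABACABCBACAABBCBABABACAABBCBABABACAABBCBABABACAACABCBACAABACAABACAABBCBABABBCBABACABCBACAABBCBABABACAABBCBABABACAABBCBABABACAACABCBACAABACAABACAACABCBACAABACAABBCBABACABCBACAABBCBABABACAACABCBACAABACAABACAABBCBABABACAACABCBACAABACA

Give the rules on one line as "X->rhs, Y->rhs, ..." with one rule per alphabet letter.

  step 0 ⇒ step 1: AAB ⇒ AB·AB·ACA
    A ↦ AB
    B ↦ ACA
    C ↦ BCB  (constrained at step 1)

A->AB, B->ACA, C->BCB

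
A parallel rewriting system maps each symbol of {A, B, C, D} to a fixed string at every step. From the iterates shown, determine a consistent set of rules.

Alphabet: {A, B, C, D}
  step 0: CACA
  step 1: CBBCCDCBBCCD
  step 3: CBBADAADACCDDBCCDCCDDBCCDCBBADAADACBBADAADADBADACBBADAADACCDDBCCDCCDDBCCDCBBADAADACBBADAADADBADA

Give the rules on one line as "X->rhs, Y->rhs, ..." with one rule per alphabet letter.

  step 0 ⇒ step 1: CACA ⇒ CBB·CCD·CBB·CCD
    A ↦ CCD
    C ↦ CBB
    B ↦ ADA  (constrained at step 1)
    D ↦ DB  (constrained at step 1)

A->CCD, B->ADA, C->CBB, D->DB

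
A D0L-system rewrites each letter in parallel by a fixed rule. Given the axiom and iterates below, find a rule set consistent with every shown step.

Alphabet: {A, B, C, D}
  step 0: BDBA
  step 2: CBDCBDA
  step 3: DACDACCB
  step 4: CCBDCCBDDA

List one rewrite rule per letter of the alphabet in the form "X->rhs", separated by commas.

  step 3 ⇒ step 4: DACDACCB ⇒ C·CB·D·C·CB·D·D·A
    A ↦ CB
    B ↦ A
    C ↦ D
    D ↦ C

A->CB, B->A, C->D, D->C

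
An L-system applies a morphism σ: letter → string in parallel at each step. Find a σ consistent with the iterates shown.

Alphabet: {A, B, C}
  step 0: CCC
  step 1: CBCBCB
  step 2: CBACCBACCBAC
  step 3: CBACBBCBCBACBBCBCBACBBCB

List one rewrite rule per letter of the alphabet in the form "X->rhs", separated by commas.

  step 2 ⇒ step 3: CBACCBACCBAC ⇒ CB·AC·BB·CB·CB·AC·BB·CB·CB·AC·BB·CB
    A ↦ BB
    B ↦ AC
    C ↦ CB

A->BB, B->AC, C->CB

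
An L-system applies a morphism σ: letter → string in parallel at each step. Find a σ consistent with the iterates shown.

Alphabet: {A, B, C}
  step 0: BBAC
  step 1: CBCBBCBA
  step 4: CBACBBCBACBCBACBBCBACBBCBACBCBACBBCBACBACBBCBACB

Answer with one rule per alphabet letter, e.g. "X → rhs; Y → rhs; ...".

  step 0 ⇒ step 1: BBAC ⇒ CB·CB·BCB·A
    A ↦ BCB
    B ↦ CB
    C ↦ A

A->BCB, B->CB, C->A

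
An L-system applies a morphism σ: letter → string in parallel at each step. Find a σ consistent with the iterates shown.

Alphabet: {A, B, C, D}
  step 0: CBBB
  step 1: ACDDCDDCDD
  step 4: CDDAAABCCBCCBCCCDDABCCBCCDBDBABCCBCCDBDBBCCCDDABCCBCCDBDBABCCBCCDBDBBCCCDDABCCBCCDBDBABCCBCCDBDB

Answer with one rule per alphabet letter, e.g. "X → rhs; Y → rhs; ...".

  step 0 ⇒ step 1: CBBB ⇒ A·CDD·CDD·CDD
    B ↦ CDD
    C ↦ A
    A ↦ DB  (constrained at step 1)
    D ↦ BCC  (constrained at step 1)

A->DB, B->CDD, C->A, D->BCC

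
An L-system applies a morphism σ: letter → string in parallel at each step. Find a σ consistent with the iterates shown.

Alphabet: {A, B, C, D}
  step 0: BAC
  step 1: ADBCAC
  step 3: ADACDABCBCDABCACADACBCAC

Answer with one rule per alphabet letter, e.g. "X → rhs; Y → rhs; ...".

  step 0 ⇒ step 1: BAC ⇒ AD·BC·AC
    A ↦ BC
    B ↦ AD
    C ↦ AC
    D ↦ DA  (constrained at step 1)

A->BC, B->AD, C->AC, D->DA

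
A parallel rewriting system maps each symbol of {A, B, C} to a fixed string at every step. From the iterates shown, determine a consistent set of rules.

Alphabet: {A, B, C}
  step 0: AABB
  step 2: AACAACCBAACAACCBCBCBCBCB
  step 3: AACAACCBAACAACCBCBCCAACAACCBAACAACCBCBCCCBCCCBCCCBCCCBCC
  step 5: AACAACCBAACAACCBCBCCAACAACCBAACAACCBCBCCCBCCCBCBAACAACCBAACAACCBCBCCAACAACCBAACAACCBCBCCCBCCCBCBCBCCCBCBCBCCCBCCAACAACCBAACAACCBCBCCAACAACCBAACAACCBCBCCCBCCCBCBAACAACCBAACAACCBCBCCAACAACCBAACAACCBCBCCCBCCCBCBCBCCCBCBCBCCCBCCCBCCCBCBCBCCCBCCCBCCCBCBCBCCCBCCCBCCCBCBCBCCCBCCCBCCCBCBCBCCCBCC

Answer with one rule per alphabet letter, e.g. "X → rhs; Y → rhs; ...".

A->AAC, B->CC, C->CB

  step 2 ⇒ step 3: AACAACCBAACAACCBCBCBCBCB ⇒ AAC·AAC·CB·AAC·AAC·CB·CB·CC·AAC·AAC·CB·AAC·AAC·CB·CB·CC·CB·CC·CB·CC·CB·CC·CB·CC
    A ↦ AAC
    B ↦ CC
    C ↦ CB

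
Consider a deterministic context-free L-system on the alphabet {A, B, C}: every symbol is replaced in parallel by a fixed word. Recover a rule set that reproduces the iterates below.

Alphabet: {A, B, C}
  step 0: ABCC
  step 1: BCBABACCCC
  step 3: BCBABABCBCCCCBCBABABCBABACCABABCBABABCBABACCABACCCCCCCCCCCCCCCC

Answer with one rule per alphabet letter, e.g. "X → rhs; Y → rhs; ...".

  step 0 ⇒ step 1: ABCC ⇒ BCB·ABA·CC·CC
    A ↦ BCB
    B ↦ ABA
    C ↦ CC

A->BCB, B->ABA, C->CC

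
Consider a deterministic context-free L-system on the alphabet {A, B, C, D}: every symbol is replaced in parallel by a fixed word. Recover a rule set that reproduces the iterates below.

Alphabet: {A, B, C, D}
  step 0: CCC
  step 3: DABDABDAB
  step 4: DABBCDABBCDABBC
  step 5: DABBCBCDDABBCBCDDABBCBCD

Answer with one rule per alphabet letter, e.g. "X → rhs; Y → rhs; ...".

A->B, B->BC, C->D, D->DA

  step 4 ⇒ step 5: DABBCDABBCDABBC ⇒ DA·B·BC·BC·D·DA·B·BC·BC·D·DA·B·BC·BC·D
    A ↦ B
    B ↦ BC
    C ↦ D
    D ↦ DA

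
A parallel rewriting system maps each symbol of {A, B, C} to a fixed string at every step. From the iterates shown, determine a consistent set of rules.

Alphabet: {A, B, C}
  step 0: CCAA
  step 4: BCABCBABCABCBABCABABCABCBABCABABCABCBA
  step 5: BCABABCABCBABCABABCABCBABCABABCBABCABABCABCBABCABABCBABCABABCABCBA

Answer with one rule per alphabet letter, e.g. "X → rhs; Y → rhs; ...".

  step 4 ⇒ step 5: BCABCBABCABCBABCABABCABCBABCABABCABCBA ⇒ BC·A·BA·BC·A·BC·BA·BC·A·BA·BC·A·BC·BA·BC·A·BA·BC·BA·BC·A·BA·BC·A·BC·BA·BC·A·BA·BC·BA·BC·A·BA·BC·A·BC·BA
    A ↦ BA
    B ↦ BC
    C ↦ A

A->BA, B->BC, C->A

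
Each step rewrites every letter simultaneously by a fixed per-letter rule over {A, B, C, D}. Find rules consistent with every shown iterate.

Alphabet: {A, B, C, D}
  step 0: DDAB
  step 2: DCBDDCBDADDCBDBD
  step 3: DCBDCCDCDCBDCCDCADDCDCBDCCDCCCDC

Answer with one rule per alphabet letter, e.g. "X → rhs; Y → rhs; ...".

  step 2 ⇒ step 3: DCBDDCBDADDCBDBD ⇒ DC·BD·CC·DC·DC·BD·CC·DC·AD·DC·DC·BD·CC·DC·CC·DC
    A ↦ AD
    B ↦ CC
    C ↦ BD
    D ↦ DC

A->AD, B->CC, C->BD, D->DC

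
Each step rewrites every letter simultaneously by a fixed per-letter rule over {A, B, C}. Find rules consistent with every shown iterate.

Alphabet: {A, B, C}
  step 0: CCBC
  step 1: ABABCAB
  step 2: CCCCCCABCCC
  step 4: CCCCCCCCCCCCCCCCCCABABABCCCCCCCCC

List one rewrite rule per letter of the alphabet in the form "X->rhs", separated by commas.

  step 1 ⇒ step 2: ABABCAB ⇒ CC·C·CC·C·AB·CC·C
    A ↦ CC
    B ↦ C
    C ↦ AB

A->CC, B->C, C->AB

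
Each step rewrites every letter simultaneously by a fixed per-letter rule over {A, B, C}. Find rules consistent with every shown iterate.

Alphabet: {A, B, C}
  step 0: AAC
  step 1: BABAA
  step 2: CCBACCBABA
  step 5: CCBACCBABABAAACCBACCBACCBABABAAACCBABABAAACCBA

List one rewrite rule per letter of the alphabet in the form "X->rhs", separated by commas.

A->BA, B->CC, C->A

  step 1 ⇒ step 2: BABAA ⇒ CC·BA·CC·BA·BA
    A ↦ BA
    B ↦ CC
  step 0 ⇒ step 1: AAC ⇒ BA·BA·A
    C ↦ A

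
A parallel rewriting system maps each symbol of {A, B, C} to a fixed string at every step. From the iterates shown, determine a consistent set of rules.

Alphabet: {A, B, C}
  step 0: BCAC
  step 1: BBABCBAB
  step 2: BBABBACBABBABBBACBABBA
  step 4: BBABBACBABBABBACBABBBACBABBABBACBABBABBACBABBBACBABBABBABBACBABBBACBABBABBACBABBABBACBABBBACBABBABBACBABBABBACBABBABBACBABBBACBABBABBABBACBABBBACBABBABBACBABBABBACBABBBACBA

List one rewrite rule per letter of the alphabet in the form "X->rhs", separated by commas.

A->CBA, B->BBA, C->B

  step 1 ⇒ step 2: BBABCBAB ⇒ BBA·BBA·CBA·BBA·B·BBA·CBA·BBA
    A ↦ CBA
    B ↦ BBA
    C ↦ B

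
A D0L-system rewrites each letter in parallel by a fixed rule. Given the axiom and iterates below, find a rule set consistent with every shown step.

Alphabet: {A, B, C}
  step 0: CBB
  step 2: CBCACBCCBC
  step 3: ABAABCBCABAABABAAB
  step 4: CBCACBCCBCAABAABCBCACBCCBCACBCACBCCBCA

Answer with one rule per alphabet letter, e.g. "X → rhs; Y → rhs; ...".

  step 3 ⇒ step 4: ABAABCBCABAABABAAB ⇒ CBC·A·CBC·CBC·A·AB·A·AB·CBC·A·CBC·CBC·A·CBC·A·CBC·CBC·A
    A ↦ CBC
    B ↦ A
    C ↦ AB

A->CBC, B->A, C->AB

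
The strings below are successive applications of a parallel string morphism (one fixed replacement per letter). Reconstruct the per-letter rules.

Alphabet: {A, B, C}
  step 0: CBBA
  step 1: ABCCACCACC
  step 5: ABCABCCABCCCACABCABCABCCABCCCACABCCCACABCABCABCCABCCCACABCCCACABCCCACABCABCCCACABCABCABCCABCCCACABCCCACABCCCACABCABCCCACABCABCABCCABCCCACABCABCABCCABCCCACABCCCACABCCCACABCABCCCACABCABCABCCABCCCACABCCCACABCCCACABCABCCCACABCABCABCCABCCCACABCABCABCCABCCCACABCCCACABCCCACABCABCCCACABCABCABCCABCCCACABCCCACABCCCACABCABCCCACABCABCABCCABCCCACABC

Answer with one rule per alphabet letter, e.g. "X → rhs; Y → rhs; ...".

A->C, B->CAC, C->ABC

  step 0 ⇒ step 1: CBBA ⇒ ABC·CAC·CAC·C
    A ↦ C
    B ↦ CAC
    C ↦ ABC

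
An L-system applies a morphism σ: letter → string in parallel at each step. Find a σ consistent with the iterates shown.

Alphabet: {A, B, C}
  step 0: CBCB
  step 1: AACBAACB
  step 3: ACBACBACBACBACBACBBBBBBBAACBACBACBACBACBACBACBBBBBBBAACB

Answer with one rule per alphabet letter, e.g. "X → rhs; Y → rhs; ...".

A->BBB, B->ACB, C->A

  step 0 ⇒ step 1: CBCB ⇒ A·ACB·A·ACB
    B ↦ ACB
    C ↦ A
    A ↦ BBB  (constrained at step 1)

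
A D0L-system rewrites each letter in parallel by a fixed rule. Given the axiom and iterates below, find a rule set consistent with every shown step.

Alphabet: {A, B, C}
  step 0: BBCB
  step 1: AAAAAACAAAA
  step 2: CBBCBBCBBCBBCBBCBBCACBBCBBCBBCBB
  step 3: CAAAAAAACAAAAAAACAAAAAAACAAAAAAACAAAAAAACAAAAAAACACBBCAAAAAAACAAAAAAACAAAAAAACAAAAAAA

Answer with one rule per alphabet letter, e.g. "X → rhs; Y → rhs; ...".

A->CBB, B->AAA, C->CA

  step 2 ⇒ step 3: CBBCBBCBBCBBCBBCBBCACBBCBBCBBCBB ⇒ CA·AAA·AAA·CA·AAA·AAA·CA·AAA·AAA·CA·AAA·AAA·CA·AAA·AAA·CA·AAA·AAA·CA·CBB·CA·AAA·AAA·CA·AAA·AAA·CA·AAA·AAA·CA·AAA·AAA
    A ↦ CBB
    B ↦ AAA
    C ↦ CA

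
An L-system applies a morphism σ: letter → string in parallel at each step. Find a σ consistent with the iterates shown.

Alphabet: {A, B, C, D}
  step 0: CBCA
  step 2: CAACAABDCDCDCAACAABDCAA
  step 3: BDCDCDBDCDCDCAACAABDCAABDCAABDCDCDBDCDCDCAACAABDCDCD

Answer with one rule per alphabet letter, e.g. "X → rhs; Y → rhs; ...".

  step 2 ⇒ step 3: CAACAABDCDCDCAACAABDCAA ⇒ BD·CD·CD·BD·CD·CD·CAA·CAA·BD·CAA·BD·CAA·BD·CD·CD·BD·CD·CD·CAA·CAA·BD·CD·CD
    A ↦ CD
    B ↦ CAA
    C ↦ BD
    D ↦ CAA

A->CD, B->CAA, C->BD, D->CAA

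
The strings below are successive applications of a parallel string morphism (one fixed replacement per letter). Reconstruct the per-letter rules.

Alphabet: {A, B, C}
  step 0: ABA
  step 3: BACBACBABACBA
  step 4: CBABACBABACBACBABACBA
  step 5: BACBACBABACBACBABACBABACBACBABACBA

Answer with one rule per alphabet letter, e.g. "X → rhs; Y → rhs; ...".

A->BA, B->C, C->BA

  step 4 ⇒ step 5: CBABACBABACBACBABACBA ⇒ BA·C·BA·C·BA·BA·C·BA·C·BA·BA·C·BA·BA·C·BA·C·BA·BA·C·BA
    A ↦ BA
    B ↦ C
    C ↦ BA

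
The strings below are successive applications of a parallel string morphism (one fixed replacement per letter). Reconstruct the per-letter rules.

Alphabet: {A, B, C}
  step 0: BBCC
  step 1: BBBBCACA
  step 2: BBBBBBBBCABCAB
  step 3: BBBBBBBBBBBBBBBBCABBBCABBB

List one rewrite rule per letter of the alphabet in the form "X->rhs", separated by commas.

  step 2 ⇒ step 3: BBBBBBBBCABCAB ⇒ BB·BB·BB·BB·BB·BB·BB·BB·CA·B·BB·CA·B·BB
    A ↦ B
    B ↦ BB
    C ↦ CA

A->B, B->BB, C->CA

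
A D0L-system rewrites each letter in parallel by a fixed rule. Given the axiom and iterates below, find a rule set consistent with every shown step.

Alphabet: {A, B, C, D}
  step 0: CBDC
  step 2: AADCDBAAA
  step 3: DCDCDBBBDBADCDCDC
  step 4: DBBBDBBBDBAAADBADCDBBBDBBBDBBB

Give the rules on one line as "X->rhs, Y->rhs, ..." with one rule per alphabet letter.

A->DC, B->A, C->BB, D->DB

  step 3 ⇒ step 4: DCDCDBBBDBADCDCDC ⇒ DB·BB·DB·BB·DB·A·A·A·DB·A·DC·DB·BB·DB·BB·DB·BB
    A ↦ DC
    B ↦ A
    C ↦ BB
    D ↦ DB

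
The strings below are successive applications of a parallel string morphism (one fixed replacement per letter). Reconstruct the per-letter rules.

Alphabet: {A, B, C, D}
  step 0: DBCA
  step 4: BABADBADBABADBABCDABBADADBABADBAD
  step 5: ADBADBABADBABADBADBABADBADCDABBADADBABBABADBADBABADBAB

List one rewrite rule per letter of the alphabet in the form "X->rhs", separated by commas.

A->B, B->AD, C->CD, D->AB

  step 4 ⇒ step 5: BABADBADBABADBABCDABBADADBABADBAD ⇒ AD·B·AD·B·AB·AD·B·AB·AD·B·AD·B·AB·AD·B·AD·CD·AB·B·AD·AD·B·AB·B·AB·AD·B·AD·B·AB·AD·B·AB
    A ↦ B
    B ↦ AD
    C ↦ CD
    D ↦ AB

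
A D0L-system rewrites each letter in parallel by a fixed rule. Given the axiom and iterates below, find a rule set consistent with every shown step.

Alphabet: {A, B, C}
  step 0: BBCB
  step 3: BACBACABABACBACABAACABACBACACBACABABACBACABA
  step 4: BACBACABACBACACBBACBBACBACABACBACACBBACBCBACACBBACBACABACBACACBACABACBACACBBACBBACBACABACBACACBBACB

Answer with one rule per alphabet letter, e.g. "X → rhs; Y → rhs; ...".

  step 3 ⇒ step 4: BACBACABABACBACABAACABACBACACBACABABACBACABA ⇒ BA·CB·ACA·BA·CB·ACA·CB·BA·CB·BA·CB·ACA·BA·CB·ACA·CB·BA·CB·CB·ACA·CB·BA·CB·ACA·BA·CB·ACA·CB·ACA·BA·CB·ACA·CB·BA·CB·BA·CB·ACA·BA·CB·ACA·CB·BA·CB
    A ↦ CB
    B ↦ BA
    C ↦ ACA

A->CB, B->BA, C->ACA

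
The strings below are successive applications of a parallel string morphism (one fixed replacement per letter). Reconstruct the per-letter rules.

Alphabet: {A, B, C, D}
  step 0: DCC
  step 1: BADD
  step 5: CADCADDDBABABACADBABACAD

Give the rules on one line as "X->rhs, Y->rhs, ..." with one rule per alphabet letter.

A->D, B->CA, C->D, D->BA

  step 0 ⇒ step 1: DCC ⇒ BA·D·D
    C ↦ D
    D ↦ BA
    A ↦ D  (constrained at step 1)
    B ↦ CA  (constrained at step 1)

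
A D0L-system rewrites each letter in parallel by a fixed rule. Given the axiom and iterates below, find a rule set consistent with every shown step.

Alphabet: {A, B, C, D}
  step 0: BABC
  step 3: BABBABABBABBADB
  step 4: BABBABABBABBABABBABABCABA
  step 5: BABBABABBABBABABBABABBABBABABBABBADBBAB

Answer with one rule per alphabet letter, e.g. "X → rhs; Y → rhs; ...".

  step 4 ⇒ step 5: BABBABABBABBABABBABABCABA ⇒ BA·B·BA·BA·B·BA·B·BA·BA·B·BA·BA·B·BA·B·BA·BA·B·BA·B·BA·D·B·BA·B
    A ↦ B
    B ↦ BA
    C ↦ D
  step 3 ⇒ step 4: BABBABABBABBADB ⇒ BA·B·BA·BA·B·BA·B·BA·BA·B·BA·BA·B·CA·BA
    D ↦ CA

A->B, B->BA, C->D, D->CA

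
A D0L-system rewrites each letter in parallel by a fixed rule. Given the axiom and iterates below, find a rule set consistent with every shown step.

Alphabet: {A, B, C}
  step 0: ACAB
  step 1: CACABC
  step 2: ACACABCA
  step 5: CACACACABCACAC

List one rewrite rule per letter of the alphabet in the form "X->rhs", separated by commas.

  step 1 ⇒ step 2: CACABC ⇒ A·C·A·C·ABC·A
    A ↦ C
    B ↦ ABC
    C ↦ A

A->C, B->ABC, C->A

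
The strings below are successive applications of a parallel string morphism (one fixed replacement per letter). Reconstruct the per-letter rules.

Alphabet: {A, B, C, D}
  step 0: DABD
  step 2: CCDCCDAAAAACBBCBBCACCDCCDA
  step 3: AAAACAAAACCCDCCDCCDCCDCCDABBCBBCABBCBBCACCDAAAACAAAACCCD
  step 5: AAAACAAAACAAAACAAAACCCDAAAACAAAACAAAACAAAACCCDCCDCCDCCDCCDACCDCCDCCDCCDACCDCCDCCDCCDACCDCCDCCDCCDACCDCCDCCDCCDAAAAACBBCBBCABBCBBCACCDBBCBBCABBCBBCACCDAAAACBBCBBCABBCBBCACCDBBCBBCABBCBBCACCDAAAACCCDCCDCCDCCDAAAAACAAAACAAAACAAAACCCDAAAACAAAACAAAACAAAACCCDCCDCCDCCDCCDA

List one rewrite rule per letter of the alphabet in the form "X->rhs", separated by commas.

  step 2 ⇒ step 3: CCDCCDAAAAACBBCBBCACCDCCDA ⇒ A·A·AAC·A·A·AAC·CCD·CCD·CCD·CCD·CCD·A·BBC·BBC·A·BBC·BBC·A·CCD·A·A·AAC·A·A·AAC·CCD
    A ↦ CCD
    B ↦ BBC
    C ↦ A
    D ↦ AAC

A->CCD, B->BBC, C->A, D->AAC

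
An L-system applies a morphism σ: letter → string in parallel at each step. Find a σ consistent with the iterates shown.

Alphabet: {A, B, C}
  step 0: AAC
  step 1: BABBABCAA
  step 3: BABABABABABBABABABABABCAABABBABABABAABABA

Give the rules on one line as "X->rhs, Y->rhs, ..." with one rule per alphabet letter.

A->BAB, B->A, C->CAA

  step 0 ⇒ step 1: AAC ⇒ BAB·BAB·CAA
    A ↦ BAB
    C ↦ CAA
    B ↦ A  (constrained at step 1)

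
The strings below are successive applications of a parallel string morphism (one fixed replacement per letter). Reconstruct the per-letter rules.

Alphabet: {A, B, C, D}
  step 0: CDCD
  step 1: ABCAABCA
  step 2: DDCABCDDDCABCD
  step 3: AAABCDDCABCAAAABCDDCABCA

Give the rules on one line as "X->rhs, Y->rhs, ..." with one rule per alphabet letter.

A->D, B->DC, C->ABC, D->A

  step 2 ⇒ step 3: DDCABCDDDCABCD ⇒ A·A·ABC·D·DC·ABC·A·A·A·ABC·D·DC·ABC·A
    A ↦ D
    B ↦ DC
    C ↦ ABC
    D ↦ A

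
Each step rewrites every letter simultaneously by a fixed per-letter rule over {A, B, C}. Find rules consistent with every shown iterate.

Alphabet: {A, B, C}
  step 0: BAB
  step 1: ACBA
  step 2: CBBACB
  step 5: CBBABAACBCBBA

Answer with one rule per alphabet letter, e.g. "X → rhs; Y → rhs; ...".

  step 1 ⇒ step 2: ACBA ⇒ CB·B·A·CB
    A ↦ CB
    B ↦ A
    C ↦ B

A->CB, B->A, C->B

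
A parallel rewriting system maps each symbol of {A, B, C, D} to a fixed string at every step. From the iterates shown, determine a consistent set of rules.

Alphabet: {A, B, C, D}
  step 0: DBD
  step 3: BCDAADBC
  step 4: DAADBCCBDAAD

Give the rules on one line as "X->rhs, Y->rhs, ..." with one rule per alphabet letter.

A->C, B->DA, C->AD, D->B

  step 3 ⇒ step 4: BCDAADBC ⇒ DA·AD·B·C·C·B·DA·AD
    A ↦ C
    B ↦ DA
    C ↦ AD
    D ↦ B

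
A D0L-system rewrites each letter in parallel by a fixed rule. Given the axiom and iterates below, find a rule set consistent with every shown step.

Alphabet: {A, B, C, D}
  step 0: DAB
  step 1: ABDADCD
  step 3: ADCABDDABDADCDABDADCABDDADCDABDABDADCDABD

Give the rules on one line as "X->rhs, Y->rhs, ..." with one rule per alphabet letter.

  step 0 ⇒ step 1: DAB ⇒ ABD·ADC·D
    A ↦ ADC
    B ↦ D
    D ↦ ABD
    C ↦ D  (constrained at step 1)

A->ADC, B->D, C->D, D->ABD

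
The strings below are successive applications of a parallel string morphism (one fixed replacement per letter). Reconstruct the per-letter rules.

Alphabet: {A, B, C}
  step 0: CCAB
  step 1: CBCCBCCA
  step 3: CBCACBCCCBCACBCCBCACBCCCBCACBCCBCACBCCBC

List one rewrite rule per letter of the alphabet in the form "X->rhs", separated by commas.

  step 0 ⇒ step 1: CCAB ⇒ CBC·CBC·C·A
    A ↦ C
    B ↦ A
    C ↦ CBC

A->C, B->A, C->CBC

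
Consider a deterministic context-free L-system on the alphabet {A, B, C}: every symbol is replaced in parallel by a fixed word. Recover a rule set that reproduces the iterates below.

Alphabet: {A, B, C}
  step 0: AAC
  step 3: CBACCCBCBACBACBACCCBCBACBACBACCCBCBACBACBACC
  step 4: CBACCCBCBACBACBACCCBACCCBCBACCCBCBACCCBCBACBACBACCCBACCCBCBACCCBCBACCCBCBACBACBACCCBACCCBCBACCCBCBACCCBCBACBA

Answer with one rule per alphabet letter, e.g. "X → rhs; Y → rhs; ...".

A->CB, B->CC, C->CBA

  step 3 ⇒ step 4: CBACCCBCBACBACBACCCBCBACBACBACCCBCBACBACBACC ⇒ CBA·CC·CB·CBA·CBA·CBA·CC·CBA·CC·CB·CBA·CC·CB·CBA·CC·CB·CBA·CBA·CBA·CC·CBA·CC·CB·CBA·CC·CB·CBA·CC·CB·CBA·CBA·CBA·CC·CBA·CC·CB·CBA·CC·CB·CBA·CC·CB·CBA·CBA
    A ↦ CB
    B ↦ CC
    C ↦ CBA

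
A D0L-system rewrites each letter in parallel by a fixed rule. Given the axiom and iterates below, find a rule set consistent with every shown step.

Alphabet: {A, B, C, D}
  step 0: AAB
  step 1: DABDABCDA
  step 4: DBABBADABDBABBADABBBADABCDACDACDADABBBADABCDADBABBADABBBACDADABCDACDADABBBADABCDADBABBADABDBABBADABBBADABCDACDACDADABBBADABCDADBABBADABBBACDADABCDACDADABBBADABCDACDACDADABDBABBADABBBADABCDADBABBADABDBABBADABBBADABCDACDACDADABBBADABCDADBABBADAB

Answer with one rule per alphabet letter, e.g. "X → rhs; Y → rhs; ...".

  step 0 ⇒ step 1: AAB ⇒ DAB·DAB·CDA
    A ↦ DAB
    B ↦ CDA
    C ↦ DBA  (constrained at step 1)
    D ↦ BBA  (constrained at step 1)

A->DAB, B->CDA, C->DBA, D->BBA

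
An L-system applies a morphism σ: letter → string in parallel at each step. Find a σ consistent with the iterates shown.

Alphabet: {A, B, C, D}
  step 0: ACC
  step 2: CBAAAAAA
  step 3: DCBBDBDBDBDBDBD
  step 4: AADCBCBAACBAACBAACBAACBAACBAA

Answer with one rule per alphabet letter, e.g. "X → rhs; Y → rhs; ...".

  step 3 ⇒ step 4: DCBBDBDBDBDBDBD ⇒ AA·D·CB·CB·AA·CB·AA·CB·AA·CB·AA·CB·AA·CB·AA
    B ↦ CB
    C ↦ D
    D ↦ AA
  step 2 ⇒ step 3: CBAAAAAA ⇒ D·CB·BD·BD·BD·BD·BD·BD
    A ↦ BD

A->BD, B->CB, C->D, D->AA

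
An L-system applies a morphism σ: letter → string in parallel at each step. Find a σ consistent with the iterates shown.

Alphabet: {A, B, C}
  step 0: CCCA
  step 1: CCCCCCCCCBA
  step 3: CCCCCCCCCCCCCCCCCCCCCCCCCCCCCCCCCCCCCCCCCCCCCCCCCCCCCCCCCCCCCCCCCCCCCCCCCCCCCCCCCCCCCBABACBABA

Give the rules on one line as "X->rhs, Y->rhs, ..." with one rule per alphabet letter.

A->BA, B->CBA, C->CCC

  step 0 ⇒ step 1: CCCA ⇒ CCC·CCC·CCC·BA
    A ↦ BA
    C ↦ CCC
    B ↦ CBA  (constrained at step 1)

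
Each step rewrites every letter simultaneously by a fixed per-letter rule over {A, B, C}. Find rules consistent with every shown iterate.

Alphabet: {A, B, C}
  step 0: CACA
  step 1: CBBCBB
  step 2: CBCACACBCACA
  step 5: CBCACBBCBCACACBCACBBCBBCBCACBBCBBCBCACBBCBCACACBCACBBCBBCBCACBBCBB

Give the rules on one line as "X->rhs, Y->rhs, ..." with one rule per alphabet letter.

  step 1 ⇒ step 2: CBBCBB ⇒ CB·CA·CA·CB·CA·CA
    B ↦ CA
    C ↦ CB
  step 0 ⇒ step 1: CACA ⇒ CB·B·CB·B
    A ↦ B

A->B, B->CA, C->CB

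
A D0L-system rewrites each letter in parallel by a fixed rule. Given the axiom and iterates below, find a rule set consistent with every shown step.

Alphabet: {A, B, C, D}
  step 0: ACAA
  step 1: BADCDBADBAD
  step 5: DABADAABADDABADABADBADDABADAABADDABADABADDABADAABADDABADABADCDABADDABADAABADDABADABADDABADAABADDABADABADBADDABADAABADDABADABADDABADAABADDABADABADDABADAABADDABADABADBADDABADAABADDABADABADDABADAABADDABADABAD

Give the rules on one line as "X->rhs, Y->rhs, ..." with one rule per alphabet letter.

  step 0 ⇒ step 1: ACAA ⇒ BAD·CD·BAD·BAD
    A ↦ BAD
    C ↦ CD
    B ↦ DA  (constrained at step 1)
    D ↦ A  (constrained at step 1)

A->BAD, B->DA, C->CD, D->A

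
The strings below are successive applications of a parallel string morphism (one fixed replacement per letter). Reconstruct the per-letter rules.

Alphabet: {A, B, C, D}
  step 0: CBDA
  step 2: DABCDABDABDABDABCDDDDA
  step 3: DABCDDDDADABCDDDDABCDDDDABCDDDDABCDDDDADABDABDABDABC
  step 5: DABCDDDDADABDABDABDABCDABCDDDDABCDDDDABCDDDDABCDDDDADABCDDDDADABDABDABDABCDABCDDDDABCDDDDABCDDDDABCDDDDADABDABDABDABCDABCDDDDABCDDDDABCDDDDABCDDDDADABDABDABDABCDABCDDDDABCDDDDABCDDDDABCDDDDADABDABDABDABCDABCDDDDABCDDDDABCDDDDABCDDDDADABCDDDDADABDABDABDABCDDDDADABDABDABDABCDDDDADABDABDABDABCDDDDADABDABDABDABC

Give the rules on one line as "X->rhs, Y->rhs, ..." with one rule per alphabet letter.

A->C, B->DDD, C->DA, D->DAB

  step 2 ⇒ step 3: DABCDABDABDABDABCDDDDA ⇒ DAB·C·DDD·DA·DAB·C·DDD·DAB·C·DDD·DAB·C·DDD·DAB·C·DDD·DA·DAB·DAB·DAB·DAB·C
    A ↦ C
    B ↦ DDD
    C ↦ DA
    D ↦ DAB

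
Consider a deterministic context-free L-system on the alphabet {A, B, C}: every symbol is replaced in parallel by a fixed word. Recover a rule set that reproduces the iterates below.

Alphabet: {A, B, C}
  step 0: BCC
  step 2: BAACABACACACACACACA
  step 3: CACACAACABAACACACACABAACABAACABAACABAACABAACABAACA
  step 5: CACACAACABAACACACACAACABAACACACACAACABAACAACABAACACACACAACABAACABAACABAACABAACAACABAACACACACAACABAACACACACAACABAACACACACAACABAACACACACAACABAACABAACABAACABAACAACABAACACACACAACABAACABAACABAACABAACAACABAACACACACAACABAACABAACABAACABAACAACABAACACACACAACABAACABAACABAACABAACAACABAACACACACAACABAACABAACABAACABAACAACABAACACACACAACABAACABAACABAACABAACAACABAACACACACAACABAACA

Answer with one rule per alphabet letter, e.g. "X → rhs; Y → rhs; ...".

A->ACA, B->CAC, C->BA

  step 2 ⇒ step 3: BAACABACACACACACACA ⇒ CAC·ACA·ACA·BA·ACA·CAC·ACA·BA·ACA·BA·ACA·BA·ACA·BA·ACA·BA·ACA·BA·ACA
    A ↦ ACA
    B ↦ CAC
    C ↦ BA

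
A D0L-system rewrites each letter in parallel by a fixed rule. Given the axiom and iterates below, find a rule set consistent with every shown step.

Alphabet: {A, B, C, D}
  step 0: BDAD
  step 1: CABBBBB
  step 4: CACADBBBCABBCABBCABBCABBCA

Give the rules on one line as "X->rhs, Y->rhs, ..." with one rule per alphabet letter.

  step 0 ⇒ step 1: BDAD ⇒ CA·BB·B·BB
    A ↦ B
    B ↦ CA
    D ↦ BB
    C ↦ D  (constrained at step 1)

A->B, B->CA, C->D, D->BB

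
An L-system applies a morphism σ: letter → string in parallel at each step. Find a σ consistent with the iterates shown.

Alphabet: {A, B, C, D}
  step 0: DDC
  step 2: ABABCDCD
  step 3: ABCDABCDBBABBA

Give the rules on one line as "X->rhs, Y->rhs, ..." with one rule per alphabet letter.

A->AB, B->CD, C->BB, D->A

  step 2 ⇒ step 3: ABABCDCD ⇒ AB·CD·AB·CD·BB·A·BB·A
    A ↦ AB
    B ↦ CD
    C ↦ BB
    D ↦ A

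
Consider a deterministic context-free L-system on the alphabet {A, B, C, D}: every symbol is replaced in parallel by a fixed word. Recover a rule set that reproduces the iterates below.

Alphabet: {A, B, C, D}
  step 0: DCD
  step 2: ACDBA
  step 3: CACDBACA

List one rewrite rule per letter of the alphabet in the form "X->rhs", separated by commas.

A->CA, B->A, C->CD, D->B

  step 2 ⇒ step 3: ACDBA ⇒ CA·CD·B·A·CA
    A ↦ CA
    B ↦ A
    C ↦ CD
    D ↦ B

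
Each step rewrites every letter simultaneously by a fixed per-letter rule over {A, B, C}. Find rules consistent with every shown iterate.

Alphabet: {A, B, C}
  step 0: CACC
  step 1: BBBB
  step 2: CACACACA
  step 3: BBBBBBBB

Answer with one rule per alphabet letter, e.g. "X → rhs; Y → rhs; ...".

A->B, B->CA, C->B

  step 2 ⇒ step 3: CACACACA ⇒ B·B·B·B·B·B·B·B
    A ↦ B
    C ↦ B
  step 1 ⇒ step 2: BBBB ⇒ CA·CA·CA·CA
    B ↦ CA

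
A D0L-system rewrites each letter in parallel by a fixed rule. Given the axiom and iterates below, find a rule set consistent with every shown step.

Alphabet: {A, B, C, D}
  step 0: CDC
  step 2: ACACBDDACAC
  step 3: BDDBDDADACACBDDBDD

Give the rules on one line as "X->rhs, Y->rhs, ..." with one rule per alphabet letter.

  step 2 ⇒ step 3: ACACBDDACAC ⇒ B·DD·B·DD·AD·AC·AC·B·DD·B·DD
    A ↦ B
    B ↦ AD
    C ↦ DD
    D ↦ AC

A->B, B->AD, C->DD, D->AC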